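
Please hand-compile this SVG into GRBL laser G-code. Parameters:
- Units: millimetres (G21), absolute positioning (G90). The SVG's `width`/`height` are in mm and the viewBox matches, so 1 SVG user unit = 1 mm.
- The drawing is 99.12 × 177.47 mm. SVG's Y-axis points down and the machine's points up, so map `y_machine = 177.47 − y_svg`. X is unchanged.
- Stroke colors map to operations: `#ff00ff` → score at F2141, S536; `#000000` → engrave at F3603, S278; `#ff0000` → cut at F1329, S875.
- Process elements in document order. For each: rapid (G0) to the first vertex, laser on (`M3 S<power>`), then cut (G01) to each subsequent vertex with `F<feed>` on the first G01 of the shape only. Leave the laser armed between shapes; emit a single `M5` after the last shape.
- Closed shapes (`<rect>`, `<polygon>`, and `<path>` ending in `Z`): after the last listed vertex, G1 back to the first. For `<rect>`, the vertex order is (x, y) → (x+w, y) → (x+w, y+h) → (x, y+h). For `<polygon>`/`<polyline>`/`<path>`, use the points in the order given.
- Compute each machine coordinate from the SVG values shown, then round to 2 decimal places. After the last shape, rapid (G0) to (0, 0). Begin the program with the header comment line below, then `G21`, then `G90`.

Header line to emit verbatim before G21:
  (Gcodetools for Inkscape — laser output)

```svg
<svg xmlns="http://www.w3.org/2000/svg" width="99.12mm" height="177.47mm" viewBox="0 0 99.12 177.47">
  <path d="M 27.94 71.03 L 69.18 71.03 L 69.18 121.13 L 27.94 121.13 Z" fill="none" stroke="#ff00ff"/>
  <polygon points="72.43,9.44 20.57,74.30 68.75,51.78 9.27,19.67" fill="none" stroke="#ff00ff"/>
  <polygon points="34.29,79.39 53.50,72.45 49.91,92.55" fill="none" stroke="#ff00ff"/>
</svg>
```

1 u = 1 mm; y_m = 177.47 − y.

[1] `<path>` rectangle, #ff00ff→score S536 F2141: (27.94,106.44) → (69.18,106.44) → (69.18,56.34) → (27.94,56.34) → (27.94,106.44) (closed)

[2] `<polygon>` closed polygon, #ff00ff→score S536 F2141: (72.43,168.03) → (20.57,103.17) → (68.75,125.69) → (9.27,157.80) → (72.43,168.03) (closed)

[3] `<polygon>` regular polygon, #ff00ff→score S536 F2141: (34.29,98.08) → (53.50,105.02) → (49.91,84.92) → (34.29,98.08) (closed)

(Gcodetools for Inkscape — laser output)
G21
G90
G0 X27.94 Y106.44
M3 S536
G01 X69.18 Y106.44 F2141
G01 X69.18 Y56.34
G01 X27.94 Y56.34
G01 X27.94 Y106.44
G0 X72.43 Y168.03
M3 S536
G01 X20.57 Y103.17 F2141
G01 X68.75 Y125.69
G01 X9.27 Y157.80
G01 X72.43 Y168.03
G0 X34.29 Y98.08
M3 S536
G01 X53.50 Y105.02 F2141
G01 X49.91 Y84.92
G01 X34.29 Y98.08
M5
G0 X0.00 Y0.00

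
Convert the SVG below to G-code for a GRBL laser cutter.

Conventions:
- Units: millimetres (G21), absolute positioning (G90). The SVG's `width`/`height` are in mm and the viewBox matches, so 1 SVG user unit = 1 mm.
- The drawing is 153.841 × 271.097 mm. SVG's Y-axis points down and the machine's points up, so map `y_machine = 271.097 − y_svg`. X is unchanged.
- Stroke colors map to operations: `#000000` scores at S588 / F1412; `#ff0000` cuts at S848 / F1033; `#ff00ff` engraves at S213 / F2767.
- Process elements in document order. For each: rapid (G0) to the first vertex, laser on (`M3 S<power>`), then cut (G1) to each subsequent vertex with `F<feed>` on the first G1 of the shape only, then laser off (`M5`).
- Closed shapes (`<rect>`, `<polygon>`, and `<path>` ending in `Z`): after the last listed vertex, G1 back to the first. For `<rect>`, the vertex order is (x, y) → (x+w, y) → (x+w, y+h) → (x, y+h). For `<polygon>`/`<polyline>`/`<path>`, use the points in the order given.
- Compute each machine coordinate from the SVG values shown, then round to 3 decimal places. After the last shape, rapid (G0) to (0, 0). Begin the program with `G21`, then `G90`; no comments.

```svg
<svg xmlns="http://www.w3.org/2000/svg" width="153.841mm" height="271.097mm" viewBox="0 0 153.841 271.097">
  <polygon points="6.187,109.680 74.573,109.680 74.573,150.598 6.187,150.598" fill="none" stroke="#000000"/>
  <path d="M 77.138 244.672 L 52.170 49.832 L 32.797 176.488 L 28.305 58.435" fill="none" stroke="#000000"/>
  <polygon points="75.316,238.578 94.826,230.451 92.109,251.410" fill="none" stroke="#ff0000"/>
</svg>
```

Since the viewBox matches the mm dimensions, user units are millimetres directly. The only transform is the Y-flip y_m = 271.097 − y_svg.

Shape 1 is a rectangle drawn with `<polygon>`. Its stroke #000000 means score at S588, F1412. After flipping Y the toolpath is (6.187,161.417) → (74.573,161.417) → (74.573,120.499) → (6.187,120.499) → (6.187,161.417), returning to the start.

Shape 2 is a open polyline drawn with `<path>`. Its stroke #000000 means score at S588, F1412. After flipping Y the toolpath is (77.138,26.425) → (52.170,221.265) → (32.797,94.609) → (28.305,212.662).

Shape 3 is a regular polygon drawn with `<polygon>`. Its stroke #ff0000 means cut at S848, F1033. After flipping Y the toolpath is (75.316,32.519) → (94.826,40.646) → (92.109,19.687) → (75.316,32.519), returning to the start.

G21
G90
G0 X6.187 Y161.417
M3 S588
G1 X74.573 Y161.417 F1412
G1 X74.573 Y120.499
G1 X6.187 Y120.499
G1 X6.187 Y161.417
M5
G0 X77.138 Y26.425
M3 S588
G1 X52.170 Y221.265 F1412
G1 X32.797 Y94.609
G1 X28.305 Y212.662
M5
G0 X75.316 Y32.519
M3 S848
G1 X94.826 Y40.646 F1033
G1 X92.109 Y19.687
G1 X75.316 Y32.519
M5
G0 X0.000 Y0.000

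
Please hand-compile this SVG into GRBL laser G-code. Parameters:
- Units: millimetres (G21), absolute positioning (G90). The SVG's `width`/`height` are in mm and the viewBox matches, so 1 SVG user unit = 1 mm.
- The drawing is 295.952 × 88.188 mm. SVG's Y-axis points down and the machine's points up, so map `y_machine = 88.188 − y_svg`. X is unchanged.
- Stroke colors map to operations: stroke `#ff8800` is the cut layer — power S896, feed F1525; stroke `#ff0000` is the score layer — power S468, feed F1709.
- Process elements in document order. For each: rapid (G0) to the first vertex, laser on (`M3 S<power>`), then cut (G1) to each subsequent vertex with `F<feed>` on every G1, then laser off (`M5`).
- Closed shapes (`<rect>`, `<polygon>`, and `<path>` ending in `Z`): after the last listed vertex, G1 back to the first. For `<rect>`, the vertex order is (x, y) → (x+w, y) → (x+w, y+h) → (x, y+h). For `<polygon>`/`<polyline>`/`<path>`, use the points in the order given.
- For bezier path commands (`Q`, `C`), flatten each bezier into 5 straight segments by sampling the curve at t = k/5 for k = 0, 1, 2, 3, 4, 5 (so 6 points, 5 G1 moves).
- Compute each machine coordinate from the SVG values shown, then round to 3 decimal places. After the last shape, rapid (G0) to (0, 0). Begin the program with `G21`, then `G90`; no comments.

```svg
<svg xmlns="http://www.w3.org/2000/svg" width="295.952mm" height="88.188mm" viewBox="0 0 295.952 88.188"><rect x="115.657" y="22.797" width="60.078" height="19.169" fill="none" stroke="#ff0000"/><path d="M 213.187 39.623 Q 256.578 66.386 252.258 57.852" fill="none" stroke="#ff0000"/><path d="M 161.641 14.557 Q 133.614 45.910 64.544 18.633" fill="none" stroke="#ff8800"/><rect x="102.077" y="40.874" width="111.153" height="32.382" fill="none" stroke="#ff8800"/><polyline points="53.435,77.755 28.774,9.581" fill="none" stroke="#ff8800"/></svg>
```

G21
G90
G0 X115.657 Y65.391
M3 S468
G1 X175.735 Y65.391 F1709
G1 X175.735 Y46.222 F1709
G1 X115.657 Y46.222 F1709
G1 X115.657 Y65.391 F1709
M5
G0 X213.187 Y48.565
M3 S468
G1 X228.635 Y39.272 F1709
G1 X240.266 Y32.802 F1709
G1 X248.080 Y29.156 F1709
G1 X252.078 Y28.334 F1709
G1 X252.258 Y30.336 F1709
M5
G0 X161.641 Y73.631
M3 S896
G1 X148.788 Y63.435 F1525
G1 X132.653 Y57.929 F1525
G1 X113.233 Y57.114 F1525
G1 X90.530 Y60.989 F1525
G1 X64.544 Y69.555 F1525
M5
G0 X102.077 Y47.314
M3 S896
G1 X213.230 Y47.314 F1525
G1 X213.230 Y14.932 F1525
G1 X102.077 Y14.932 F1525
G1 X102.077 Y47.314 F1525
M5
G0 X53.435 Y10.433
M3 S896
G1 X28.774 Y78.607 F1525
M5
G0 X0.000 Y0.000

Since the viewBox matches the mm dimensions, user units are millimetres directly. The only transform is the Y-flip y_m = 88.188 − y_svg.

Shape 1 is a rectangle drawn with `<rect>`. Its stroke #ff0000 means score at S468, F1709. After flipping Y the toolpath is (115.657,65.391) → (175.735,65.391) → (175.735,46.222) → (115.657,46.222) → (115.657,65.391), returning to the start.

Shape 2 is a quadratic bezier drawn with `<path>`. Its stroke #ff0000 means score at S468, F1709. After flipping Y the toolpath is (213.187,48.565) → (228.635,39.272) → (240.266,32.802) → (248.080,29.156) → (252.078,28.334) → (252.258,30.336).

Shape 3 is a quadratic bezier drawn with `<path>`. Its stroke #ff8800 means cut at S896, F1525. After flipping Y the toolpath is (161.641,73.631) → (148.788,63.435) → (132.653,57.929) → (113.233,57.114) → (90.530,60.989) → (64.544,69.555).

Shape 4 is a rectangle drawn with `<rect>`. Its stroke #ff8800 means cut at S896, F1525. After flipping Y the toolpath is (102.077,47.314) → (213.230,47.314) → (213.230,14.932) → (102.077,14.932) → (102.077,47.314), returning to the start.

Shape 5 is a line segment drawn with `<polyline>`. Its stroke #ff8800 means cut at S896, F1525. After flipping Y the toolpath is (53.435,10.433) → (28.774,78.607).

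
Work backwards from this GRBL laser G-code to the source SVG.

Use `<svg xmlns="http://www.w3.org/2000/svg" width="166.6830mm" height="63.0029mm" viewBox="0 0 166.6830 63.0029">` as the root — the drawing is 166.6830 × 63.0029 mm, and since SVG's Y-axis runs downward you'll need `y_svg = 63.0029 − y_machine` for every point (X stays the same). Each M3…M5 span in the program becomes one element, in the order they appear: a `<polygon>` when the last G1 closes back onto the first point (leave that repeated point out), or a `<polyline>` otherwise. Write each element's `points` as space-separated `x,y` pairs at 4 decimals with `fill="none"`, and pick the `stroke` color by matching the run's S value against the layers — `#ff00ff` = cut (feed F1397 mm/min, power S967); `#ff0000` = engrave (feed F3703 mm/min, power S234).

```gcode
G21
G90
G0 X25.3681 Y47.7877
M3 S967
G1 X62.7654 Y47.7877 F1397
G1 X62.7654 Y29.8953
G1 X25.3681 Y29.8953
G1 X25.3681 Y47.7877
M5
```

<svg xmlns="http://www.w3.org/2000/svg" width="166.6830mm" height="63.0029mm" viewBox="0 0 166.6830 63.0029">
  <polygon points="25.3681,15.2152 62.7654,15.2152 62.7654,33.1076 25.3681,33.1076" fill="none" stroke="#ff00ff"/>
</svg>

y_svg = 63.0029 − y_m. Every run uses S967, so all elements get stroke `#ff00ff` (cut).

[1] closed run; points: 25.3681,15.2152 62.7654,15.2152 62.7654,33.1076 25.3681,33.1076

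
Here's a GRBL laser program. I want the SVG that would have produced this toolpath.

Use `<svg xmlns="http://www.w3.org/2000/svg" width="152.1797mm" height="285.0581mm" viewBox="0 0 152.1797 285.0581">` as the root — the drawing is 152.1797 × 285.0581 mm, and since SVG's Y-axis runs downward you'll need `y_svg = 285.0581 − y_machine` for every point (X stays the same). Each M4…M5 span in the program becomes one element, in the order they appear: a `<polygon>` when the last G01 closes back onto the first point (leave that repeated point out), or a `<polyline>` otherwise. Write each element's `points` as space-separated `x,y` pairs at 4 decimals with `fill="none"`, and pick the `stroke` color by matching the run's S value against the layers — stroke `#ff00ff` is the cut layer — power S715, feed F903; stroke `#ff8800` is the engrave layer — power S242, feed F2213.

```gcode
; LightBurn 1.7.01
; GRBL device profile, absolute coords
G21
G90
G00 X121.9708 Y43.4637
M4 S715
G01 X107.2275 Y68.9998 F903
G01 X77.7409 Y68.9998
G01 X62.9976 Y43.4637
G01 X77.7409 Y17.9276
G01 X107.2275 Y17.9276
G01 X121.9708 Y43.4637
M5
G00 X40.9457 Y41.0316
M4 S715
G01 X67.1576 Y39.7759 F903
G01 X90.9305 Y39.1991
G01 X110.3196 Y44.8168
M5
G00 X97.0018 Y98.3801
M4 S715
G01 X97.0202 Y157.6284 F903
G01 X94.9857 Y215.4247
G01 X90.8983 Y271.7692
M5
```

y_svg = 285.0581 − y_m. Every run uses S715, so all elements get stroke `#ff00ff` (cut).

[1] closed run; points: 121.9708,241.5944 107.2275,216.0583 77.7409,216.0583 62.9976,241.5944 77.7409,267.1305 107.2275,267.1305

[2] open run; points: 40.9457,244.0265 67.1576,245.2822 90.9305,245.8590 110.3196,240.2413

[3] open run; points: 97.0018,186.6780 97.0202,127.4297 94.9857,69.6334 90.8983,13.2889

<svg xmlns="http://www.w3.org/2000/svg" width="152.1797mm" height="285.0581mm" viewBox="0 0 152.1797 285.0581">
  <polygon points="121.9708,241.5944 107.2275,216.0583 77.7409,216.0583 62.9976,241.5944 77.7409,267.1305 107.2275,267.1305" fill="none" stroke="#ff00ff"/>
  <polyline points="40.9457,244.0265 67.1576,245.2822 90.9305,245.8590 110.3196,240.2413" fill="none" stroke="#ff00ff"/>
  <polyline points="97.0018,186.6780 97.0202,127.4297 94.9857,69.6334 90.8983,13.2889" fill="none" stroke="#ff00ff"/>
</svg>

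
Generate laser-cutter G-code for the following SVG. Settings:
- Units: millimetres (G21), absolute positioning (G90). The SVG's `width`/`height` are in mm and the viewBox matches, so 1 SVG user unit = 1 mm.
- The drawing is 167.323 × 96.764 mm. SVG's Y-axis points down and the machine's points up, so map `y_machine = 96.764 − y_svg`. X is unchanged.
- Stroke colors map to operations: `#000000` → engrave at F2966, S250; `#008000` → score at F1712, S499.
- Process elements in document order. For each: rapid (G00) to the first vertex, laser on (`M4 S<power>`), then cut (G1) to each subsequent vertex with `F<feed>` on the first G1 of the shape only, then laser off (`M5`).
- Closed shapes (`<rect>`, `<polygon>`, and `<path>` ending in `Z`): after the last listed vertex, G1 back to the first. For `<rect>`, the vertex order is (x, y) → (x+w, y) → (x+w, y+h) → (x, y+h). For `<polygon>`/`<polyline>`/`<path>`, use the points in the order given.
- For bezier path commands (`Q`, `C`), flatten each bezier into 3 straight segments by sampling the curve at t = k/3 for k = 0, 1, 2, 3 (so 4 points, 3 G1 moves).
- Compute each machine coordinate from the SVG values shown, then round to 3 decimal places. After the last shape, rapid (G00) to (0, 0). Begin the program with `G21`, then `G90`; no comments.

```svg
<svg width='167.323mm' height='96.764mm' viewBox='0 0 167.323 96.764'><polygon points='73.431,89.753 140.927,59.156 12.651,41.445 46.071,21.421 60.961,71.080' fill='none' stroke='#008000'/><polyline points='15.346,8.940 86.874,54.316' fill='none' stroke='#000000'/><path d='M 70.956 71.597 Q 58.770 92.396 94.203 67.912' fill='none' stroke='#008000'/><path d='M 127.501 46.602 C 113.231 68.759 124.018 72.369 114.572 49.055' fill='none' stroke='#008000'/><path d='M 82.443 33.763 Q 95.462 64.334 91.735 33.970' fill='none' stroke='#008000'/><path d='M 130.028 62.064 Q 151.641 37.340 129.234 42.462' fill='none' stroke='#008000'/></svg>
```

G21
G90
G00 X73.431 Y7.011
M4 S499
G1 X140.927 Y37.608 F1712
G1 X12.651 Y55.319
G1 X46.071 Y75.343
G1 X60.961 Y25.684
G1 X73.431 Y7.011
M5
G00 X15.346 Y87.824
M4 S250
G1 X86.874 Y42.448 F2966
M5
G00 X70.956 Y25.167
M4 S499
G1 X68.123 Y16.332 F1712
G1 X75.872 Y17.561
G1 X94.203 Y28.852
M5
G00 X127.501 Y50.162
M4 S499
G1 X119.906 Y34.498 F1712
G1 X118.951 Y33.059
G1 X114.572 Y47.709
M5
G00 X82.443 Y63.001
M4 S499
G1 X89.262 Y49.391 F1712
G1 X92.359 Y49.322
G1 X91.735 Y62.794
M5
G00 X130.028 Y34.700
M4 S499
G1 X139.546 Y47.866 F1712
G1 X139.281 Y54.400
G1 X129.234 Y54.302
M5
G00 X0.000 Y0.000

viewBox `0 0 167.323 96.764` with mm width/height → 1 unit = 1 mm. Flip: y_m = 96.764 − y_svg.

**Shape 1** — `<polygon>` closed polygon, stroke `#008000` → score (S499, F1712). Machine vertices: (73.431,7.011) → (140.927,37.608) → (12.651,55.319) → (46.071,75.343) → (60.961,25.684) → (73.431,7.011). Closed: final G1 returns to the first vertex.

**Shape 2** — `<polyline>` line segment, stroke `#000000` → engrave (S250, F2966). Machine vertices: (15.346,87.824) → (86.874,42.448). Open path.

**Shape 3** — `<path>` quadratic bezier, stroke `#008000` → score (S499, F1712). Control points (SVG): P0=(70.956,71.597), P1=(58.770,92.396), P2=(94.203,67.912); sampled at t=k/3. Machine vertices: (70.956,25.167) → (68.123,16.332) → (75.872,17.561) → (94.203,28.852). Open path.

**Shape 4** — `<path>` cubic bezier, stroke `#008000` → score (S499, F1712). Control points (SVG): P0=(127.501,46.602), P1=(113.231,68.759), P2=(124.018,72.369), P3=(114.572,49.055); sampled at t=k/3. Machine vertices: (127.501,50.162) → (119.906,34.498) → (118.951,33.059) → (114.572,47.709). Open path.

**Shape 5** — `<path>` quadratic bezier, stroke `#008000` → score (S499, F1712). Control points (SVG): P0=(82.443,33.763), P1=(95.462,64.334), P2=(91.735,33.970); sampled at t=k/3. Machine vertices: (82.443,63.001) → (89.262,49.391) → (92.359,49.322) → (91.735,62.794). Open path.

**Shape 6** — `<path>` quadratic bezier, stroke `#008000` → score (S499, F1712). Control points (SVG): P0=(130.028,62.064), P1=(151.641,37.340), P2=(129.234,42.462); sampled at t=k/3. Machine vertices: (130.028,34.700) → (139.546,47.866) → (139.281,54.400) → (129.234,54.302). Open path.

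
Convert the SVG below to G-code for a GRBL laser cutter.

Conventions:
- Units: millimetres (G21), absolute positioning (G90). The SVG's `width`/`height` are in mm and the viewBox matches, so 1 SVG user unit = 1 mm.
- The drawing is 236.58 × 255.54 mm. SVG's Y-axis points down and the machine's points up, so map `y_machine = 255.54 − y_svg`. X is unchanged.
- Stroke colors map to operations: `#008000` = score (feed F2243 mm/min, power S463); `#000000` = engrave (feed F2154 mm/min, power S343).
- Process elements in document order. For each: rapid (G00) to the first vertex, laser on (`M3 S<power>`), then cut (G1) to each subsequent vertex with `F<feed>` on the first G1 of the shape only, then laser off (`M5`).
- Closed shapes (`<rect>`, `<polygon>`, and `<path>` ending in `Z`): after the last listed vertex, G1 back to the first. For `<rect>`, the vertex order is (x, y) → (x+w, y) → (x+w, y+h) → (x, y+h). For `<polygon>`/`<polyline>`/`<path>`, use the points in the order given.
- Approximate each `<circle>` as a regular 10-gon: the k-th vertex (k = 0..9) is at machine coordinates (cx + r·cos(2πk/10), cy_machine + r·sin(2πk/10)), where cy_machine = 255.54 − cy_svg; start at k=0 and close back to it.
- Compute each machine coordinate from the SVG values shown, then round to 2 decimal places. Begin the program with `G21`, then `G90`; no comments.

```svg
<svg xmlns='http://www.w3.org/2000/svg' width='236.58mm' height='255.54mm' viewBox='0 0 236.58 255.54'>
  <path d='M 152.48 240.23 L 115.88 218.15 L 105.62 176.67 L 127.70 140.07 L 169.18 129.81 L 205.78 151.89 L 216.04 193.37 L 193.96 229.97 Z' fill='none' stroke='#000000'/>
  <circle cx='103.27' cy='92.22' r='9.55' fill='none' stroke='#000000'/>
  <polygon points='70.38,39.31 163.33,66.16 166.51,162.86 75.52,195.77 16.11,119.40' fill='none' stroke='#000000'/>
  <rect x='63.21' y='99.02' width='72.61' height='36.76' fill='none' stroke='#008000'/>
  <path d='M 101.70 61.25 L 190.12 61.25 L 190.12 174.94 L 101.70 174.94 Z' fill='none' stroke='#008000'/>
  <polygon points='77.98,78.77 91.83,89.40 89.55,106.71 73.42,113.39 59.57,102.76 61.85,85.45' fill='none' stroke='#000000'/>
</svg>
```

G21
G90
G00 X152.48 Y15.31
M3 S343
G1 X115.88 Y37.39 F2154
G1 X105.62 Y78.87
G1 X127.70 Y115.47
G1 X169.18 Y125.73
G1 X205.78 Y103.65
G1 X216.04 Y62.17
G1 X193.96 Y25.57
G1 X152.48 Y15.31
M5
G00 X112.82 Y163.32
M3 S343
G1 X111.00 Y168.93 F2154
G1 X106.22 Y172.40
G1 X100.32 Y172.40
G1 X95.54 Y168.93
G1 X93.72 Y163.32
G1 X95.54 Y157.71
G1 X100.32 Y154.24
G1 X106.22 Y154.24
G1 X111.00 Y157.71
G1 X112.82 Y163.32
M5
G00 X70.38 Y216.23
M3 S343
G1 X163.33 Y189.38 F2154
G1 X166.51 Y92.68
G1 X75.52 Y59.77
G1 X16.11 Y136.14
G1 X70.38 Y216.23
M5
G00 X63.21 Y156.52
M3 S463
G1 X135.82 Y156.52 F2243
G1 X135.82 Y119.76
G1 X63.21 Y119.76
G1 X63.21 Y156.52
M5
G00 X101.70 Y194.29
M3 S463
G1 X190.12 Y194.29 F2243
G1 X190.12 Y80.60
G1 X101.70 Y80.60
G1 X101.70 Y194.29
M5
G00 X77.98 Y176.77
M3 S343
G1 X91.83 Y166.14 F2154
G1 X89.55 Y148.83
G1 X73.42 Y142.15
G1 X59.57 Y152.78
G1 X61.85 Y170.09
G1 X77.98 Y176.77
M5

1 u = 1 mm; y_m = 255.54 − y.

[1] `<path>` regular polygon, #000000→engrave S343 F2154: (152.48,15.31) → (115.88,37.39) → (105.62,78.87) → (127.70,115.47) → (169.18,125.73) → (205.78,103.65) → (216.04,62.17) → (193.96,25.57) → (152.48,15.31) (closed)

[2] `<circle>` circle, #000000→engrave S343 F2154: (112.82,163.32) → (111.00,168.93) → (106.22,172.40) → (100.32,172.40) → (95.54,168.93) → (93.72,163.32) → (95.54,157.71) → (100.32,154.24) → (106.22,154.24) → (111.00,157.71) → (112.82,163.32) (closed)

[3] `<polygon>` regular polygon, #000000→engrave S343 F2154: (70.38,216.23) → (163.33,189.38) → (166.51,92.68) → (75.52,59.77) → (16.11,136.14) → (70.38,216.23) (closed)

[4] `<rect>` rectangle, #008000→score S463 F2243: (63.21,156.52) → (135.82,156.52) → (135.82,119.76) → (63.21,119.76) → (63.21,156.52) (closed)

[5] `<path>` rectangle, #008000→score S463 F2243: (101.70,194.29) → (190.12,194.29) → (190.12,80.60) → (101.70,80.60) → (101.70,194.29) (closed)

[6] `<polygon>` regular polygon, #000000→engrave S343 F2154: (77.98,176.77) → (91.83,166.14) → (89.55,148.83) → (73.42,142.15) → (59.57,152.78) → (61.85,170.09) → (77.98,176.77) (closed)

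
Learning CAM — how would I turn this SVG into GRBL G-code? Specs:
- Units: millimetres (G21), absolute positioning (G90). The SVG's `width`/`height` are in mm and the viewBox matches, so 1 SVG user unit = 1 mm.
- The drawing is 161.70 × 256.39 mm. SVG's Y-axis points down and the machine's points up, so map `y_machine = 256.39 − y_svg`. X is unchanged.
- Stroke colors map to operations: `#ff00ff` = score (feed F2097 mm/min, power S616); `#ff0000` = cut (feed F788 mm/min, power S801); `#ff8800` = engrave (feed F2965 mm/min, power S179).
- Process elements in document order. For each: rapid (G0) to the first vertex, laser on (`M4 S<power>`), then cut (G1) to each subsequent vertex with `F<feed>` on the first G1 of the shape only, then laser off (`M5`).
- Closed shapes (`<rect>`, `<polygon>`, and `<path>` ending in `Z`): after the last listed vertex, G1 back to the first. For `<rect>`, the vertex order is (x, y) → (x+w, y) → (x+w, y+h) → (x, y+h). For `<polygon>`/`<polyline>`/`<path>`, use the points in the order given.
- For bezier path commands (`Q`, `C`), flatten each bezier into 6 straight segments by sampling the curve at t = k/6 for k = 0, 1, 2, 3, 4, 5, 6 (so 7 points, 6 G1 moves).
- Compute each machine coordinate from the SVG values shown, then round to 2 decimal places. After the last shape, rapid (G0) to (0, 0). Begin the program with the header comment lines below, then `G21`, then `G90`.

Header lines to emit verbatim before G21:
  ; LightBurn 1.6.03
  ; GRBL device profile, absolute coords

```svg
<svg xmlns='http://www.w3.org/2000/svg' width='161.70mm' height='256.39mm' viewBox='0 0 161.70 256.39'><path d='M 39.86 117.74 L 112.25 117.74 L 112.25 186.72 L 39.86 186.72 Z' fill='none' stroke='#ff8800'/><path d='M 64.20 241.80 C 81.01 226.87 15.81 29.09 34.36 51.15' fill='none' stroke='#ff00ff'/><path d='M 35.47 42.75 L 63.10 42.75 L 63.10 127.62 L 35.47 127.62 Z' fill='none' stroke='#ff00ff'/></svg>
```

; LightBurn 1.6.03
; GRBL device profile, absolute coords
G21
G90
G0 X39.86 Y138.65
M4 S179
G1 X112.25 Y138.65 F2965
G1 X112.25 Y69.67
G1 X39.86 Y69.67
G1 X39.86 Y138.65
M5
G0 X64.20 Y14.59
M4 S616
G1 X66.54 Y35.43 F2097
G1 X59.81 Y75.56
G1 X48.63 Y123.79
G1 X37.59 Y168.93
G1 X31.30 Y199.81
G1 X34.36 Y205.24
M5
G0 X35.47 Y213.64
M4 S616
G1 X63.10 Y213.64 F2097
G1 X63.10 Y128.77
G1 X35.47 Y128.77
G1 X35.47 Y213.64
M5
G0 X0.00 Y0.00

Since the viewBox matches the mm dimensions, user units are millimetres directly. The only transform is the Y-flip y_m = 256.39 − y_svg.

Shape 1 is a rectangle drawn with `<path>`. Its stroke #ff8800 means engrave at S179, F2965. After flipping Y the toolpath is (39.86,138.65) → (112.25,138.65) → (112.25,69.67) → (39.86,69.67) → (39.86,138.65), returning to the start.

Shape 2 is a cubic bezier drawn with `<path>`. Its stroke #ff00ff means score at S616, F2097. After flipping Y the toolpath is (64.20,14.59) → (66.54,35.43) → (59.81,75.56) → (48.63,123.79) → (37.59,168.93) → (31.30,199.81) → (34.36,205.24).

Shape 3 is a rectangle drawn with `<path>`. Its stroke #ff00ff means score at S616, F2097. After flipping Y the toolpath is (35.47,213.64) → (63.10,213.64) → (63.10,128.77) → (35.47,128.77) → (35.47,213.64), returning to the start.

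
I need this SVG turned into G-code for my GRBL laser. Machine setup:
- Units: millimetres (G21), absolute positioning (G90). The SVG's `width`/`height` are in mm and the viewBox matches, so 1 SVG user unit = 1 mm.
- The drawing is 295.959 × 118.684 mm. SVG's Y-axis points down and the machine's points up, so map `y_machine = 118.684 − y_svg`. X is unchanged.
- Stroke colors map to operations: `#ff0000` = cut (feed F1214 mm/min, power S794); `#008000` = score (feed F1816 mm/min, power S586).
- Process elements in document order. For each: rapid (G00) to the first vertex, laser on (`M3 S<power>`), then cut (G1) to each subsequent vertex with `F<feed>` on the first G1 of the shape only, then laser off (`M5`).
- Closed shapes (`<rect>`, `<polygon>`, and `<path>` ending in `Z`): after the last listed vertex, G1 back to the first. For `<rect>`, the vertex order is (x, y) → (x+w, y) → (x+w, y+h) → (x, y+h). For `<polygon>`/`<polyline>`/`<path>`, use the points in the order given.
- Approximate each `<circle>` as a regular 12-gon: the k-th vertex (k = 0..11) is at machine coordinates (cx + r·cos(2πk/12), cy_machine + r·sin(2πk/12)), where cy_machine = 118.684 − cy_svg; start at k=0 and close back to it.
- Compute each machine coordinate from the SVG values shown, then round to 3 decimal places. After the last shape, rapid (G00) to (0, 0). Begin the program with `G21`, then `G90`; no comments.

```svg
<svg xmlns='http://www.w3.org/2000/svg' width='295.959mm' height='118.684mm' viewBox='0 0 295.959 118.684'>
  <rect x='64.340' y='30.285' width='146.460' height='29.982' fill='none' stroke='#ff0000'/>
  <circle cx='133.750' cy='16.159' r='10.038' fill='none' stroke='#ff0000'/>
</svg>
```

G21
G90
G00 X64.340 Y88.399
M3 S794
G1 X210.800 Y88.399 F1214
G1 X210.800 Y58.417
G1 X64.340 Y58.417
G1 X64.340 Y88.399
M5
G00 X143.788 Y102.525
M3 S794
G1 X142.443 Y107.544 F1214
G1 X138.769 Y111.218
G1 X133.750 Y112.563
G1 X128.731 Y111.218
G1 X125.057 Y107.544
G1 X123.712 Y102.525
G1 X125.057 Y97.506
G1 X128.731 Y93.832
G1 X133.750 Y92.487
G1 X138.769 Y93.832
G1 X142.443 Y97.506
G1 X143.788 Y102.525
M5
G00 X0.000 Y0.000

Since the viewBox matches the mm dimensions, user units are millimetres directly. The only transform is the Y-flip y_m = 118.684 − y_svg.

Shape 1 is a rectangle drawn with `<rect>`. Its stroke #ff0000 means cut at S794, F1214. After flipping Y the toolpath is (64.340,88.399) → (210.800,88.399) → (210.800,58.417) → (64.340,58.417) → (64.340,88.399), returning to the start.

Shape 2 is a circle drawn with `<circle>`. Its stroke #ff0000 means cut at S794, F1214. After flipping Y the toolpath is (143.788,102.525) → (142.443,107.544) → (138.769,111.218) → (133.750,112.563) → (128.731,111.218) → (125.057,107.544) → (123.712,102.525) → (125.057,97.506) → (128.731,93.832) → (133.750,92.487) → (138.769,93.832) → (142.443,97.506) → (143.788,102.525), returning to the start.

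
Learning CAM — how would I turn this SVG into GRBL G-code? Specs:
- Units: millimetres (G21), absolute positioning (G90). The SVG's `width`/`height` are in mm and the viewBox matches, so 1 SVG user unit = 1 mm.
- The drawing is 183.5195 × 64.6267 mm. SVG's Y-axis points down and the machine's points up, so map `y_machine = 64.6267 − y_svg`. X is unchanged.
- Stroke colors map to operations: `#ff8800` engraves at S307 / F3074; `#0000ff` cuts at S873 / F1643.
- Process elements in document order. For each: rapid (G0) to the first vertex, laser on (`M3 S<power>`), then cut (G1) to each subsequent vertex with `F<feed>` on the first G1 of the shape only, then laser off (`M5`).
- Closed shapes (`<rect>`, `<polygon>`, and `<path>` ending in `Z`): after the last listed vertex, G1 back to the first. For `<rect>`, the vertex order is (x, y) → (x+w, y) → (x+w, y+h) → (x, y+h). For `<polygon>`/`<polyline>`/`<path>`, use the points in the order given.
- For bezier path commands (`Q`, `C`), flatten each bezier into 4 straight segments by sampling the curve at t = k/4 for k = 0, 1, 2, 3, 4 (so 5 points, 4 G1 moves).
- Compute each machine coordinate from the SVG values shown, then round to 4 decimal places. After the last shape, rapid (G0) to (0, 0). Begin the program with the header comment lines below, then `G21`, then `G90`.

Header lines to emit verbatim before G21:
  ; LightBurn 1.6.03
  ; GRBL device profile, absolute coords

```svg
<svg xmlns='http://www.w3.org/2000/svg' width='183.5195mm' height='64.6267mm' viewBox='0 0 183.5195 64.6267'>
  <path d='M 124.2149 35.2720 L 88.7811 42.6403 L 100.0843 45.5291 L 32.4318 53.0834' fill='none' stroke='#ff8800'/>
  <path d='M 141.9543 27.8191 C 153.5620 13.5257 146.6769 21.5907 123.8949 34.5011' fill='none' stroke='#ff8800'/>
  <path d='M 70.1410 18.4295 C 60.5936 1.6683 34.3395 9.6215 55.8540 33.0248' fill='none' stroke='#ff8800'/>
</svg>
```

; LightBurn 1.6.03
; GRBL device profile, absolute coords
G21
G90
G0 X124.2149 Y29.3547
M3 S307
G1 X88.7811 Y21.9864 F3074
G1 X100.0843 Y19.0976
G1 X32.4318 Y11.5433
M5
G0 X141.9543 Y36.8076
M3 S307
G1 X147.2332 Y43.6091 F3074
G1 X145.8207 Y43.6680
G1 X137.9602 Y38.6262
G1 X123.8949 Y30.1256
M5
G0 X70.1410 Y46.1972
M3 S307
G1 X60.8554 Y54.2789 F3074
G1 X51.3493 Y53.9612
G1 X47.6673 Y46.1127
G1 X55.8540 Y31.6019
M5
G0 X0.0000 Y0.0000

viewBox `0 0 183.5195 64.6267` with mm width/height → 1 unit = 1 mm. Flip: y_m = 64.6267 − y_svg.

**Shape 1** — `<path>` open polyline, stroke `#ff8800` → engrave (S307, F3074). Machine vertices: (124.2149,29.3547) → (88.7811,21.9864) → (100.0843,19.0976) → (32.4318,11.5433). Open path.

**Shape 2** — `<path>` cubic bezier, stroke `#ff8800` → engrave (S307, F3074). Control points (SVG): P0=(141.9543,27.8191), P1=(153.5620,13.5257), P2=(146.6769,21.5907), P3=(123.8949,34.5011); sampled at t=k/4. Machine vertices: (141.9543,36.8076) → (147.2332,43.6091) → (145.8207,43.6680) → (137.9602,38.6262) → (123.8949,30.1256). Open path.

**Shape 3** — `<path>` cubic bezier, stroke `#ff8800` → engrave (S307, F3074). Control points (SVG): P0=(70.1410,18.4295), P1=(60.5936,1.6683), P2=(34.3395,9.6215), P3=(55.8540,33.0248); sampled at t=k/4. Machine vertices: (70.1410,46.1972) → (60.8554,54.2789) → (51.3493,53.9612) → (47.6673,46.1127) → (55.8540,31.6019). Open path.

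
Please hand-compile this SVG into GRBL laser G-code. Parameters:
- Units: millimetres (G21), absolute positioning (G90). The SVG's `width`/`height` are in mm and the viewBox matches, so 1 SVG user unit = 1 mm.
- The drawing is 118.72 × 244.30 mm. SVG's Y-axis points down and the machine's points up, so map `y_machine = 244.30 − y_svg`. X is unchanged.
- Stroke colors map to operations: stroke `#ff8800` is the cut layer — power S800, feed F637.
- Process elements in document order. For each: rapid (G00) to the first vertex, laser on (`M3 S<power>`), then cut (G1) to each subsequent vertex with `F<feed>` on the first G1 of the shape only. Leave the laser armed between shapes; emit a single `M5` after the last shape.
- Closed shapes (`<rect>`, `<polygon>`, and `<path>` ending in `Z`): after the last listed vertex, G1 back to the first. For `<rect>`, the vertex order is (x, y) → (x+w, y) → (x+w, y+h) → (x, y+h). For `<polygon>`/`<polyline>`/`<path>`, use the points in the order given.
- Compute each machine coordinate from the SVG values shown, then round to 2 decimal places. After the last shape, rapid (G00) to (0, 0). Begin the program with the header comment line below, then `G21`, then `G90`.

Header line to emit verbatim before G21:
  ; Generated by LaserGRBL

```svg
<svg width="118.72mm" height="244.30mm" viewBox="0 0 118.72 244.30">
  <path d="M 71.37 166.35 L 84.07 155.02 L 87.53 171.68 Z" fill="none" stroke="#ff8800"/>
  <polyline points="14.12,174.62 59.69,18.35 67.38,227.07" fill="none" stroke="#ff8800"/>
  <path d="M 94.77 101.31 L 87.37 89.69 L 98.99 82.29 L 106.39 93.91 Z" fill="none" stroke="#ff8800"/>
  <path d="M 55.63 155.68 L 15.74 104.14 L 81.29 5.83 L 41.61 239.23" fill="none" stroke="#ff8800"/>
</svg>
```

1 u = 1 mm; y_m = 244.30 − y.

[1] `<path>` regular polygon, #ff8800→cut S800 F637: (71.37,77.95) → (84.07,89.28) → (87.53,72.62) → (71.37,77.95) (closed)

[2] `<polyline>` open polyline, #ff8800→cut S800 F637: (14.12,69.68) → (59.69,225.95) → (67.38,17.23)

[3] `<path>` regular polygon, #ff8800→cut S800 F637: (94.77,142.99) → (87.37,154.61) → (98.99,162.01) → (106.39,150.39) → (94.77,142.99) (closed)

[4] `<path>` open polyline, #ff8800→cut S800 F637: (55.63,88.62) → (15.74,140.16) → (81.29,238.47) → (41.61,5.07)

; Generated by LaserGRBL
G21
G90
G00 X71.37 Y77.95
M3 S800
G1 X84.07 Y89.28 F637
G1 X87.53 Y72.62
G1 X71.37 Y77.95
G00 X14.12 Y69.68
M3 S800
G1 X59.69 Y225.95 F637
G1 X67.38 Y17.23
G00 X94.77 Y142.99
M3 S800
G1 X87.37 Y154.61 F637
G1 X98.99 Y162.01
G1 X106.39 Y150.39
G1 X94.77 Y142.99
G00 X55.63 Y88.62
M3 S800
G1 X15.74 Y140.16 F637
G1 X81.29 Y238.47
G1 X41.61 Y5.07
M5
G00 X0.00 Y0.00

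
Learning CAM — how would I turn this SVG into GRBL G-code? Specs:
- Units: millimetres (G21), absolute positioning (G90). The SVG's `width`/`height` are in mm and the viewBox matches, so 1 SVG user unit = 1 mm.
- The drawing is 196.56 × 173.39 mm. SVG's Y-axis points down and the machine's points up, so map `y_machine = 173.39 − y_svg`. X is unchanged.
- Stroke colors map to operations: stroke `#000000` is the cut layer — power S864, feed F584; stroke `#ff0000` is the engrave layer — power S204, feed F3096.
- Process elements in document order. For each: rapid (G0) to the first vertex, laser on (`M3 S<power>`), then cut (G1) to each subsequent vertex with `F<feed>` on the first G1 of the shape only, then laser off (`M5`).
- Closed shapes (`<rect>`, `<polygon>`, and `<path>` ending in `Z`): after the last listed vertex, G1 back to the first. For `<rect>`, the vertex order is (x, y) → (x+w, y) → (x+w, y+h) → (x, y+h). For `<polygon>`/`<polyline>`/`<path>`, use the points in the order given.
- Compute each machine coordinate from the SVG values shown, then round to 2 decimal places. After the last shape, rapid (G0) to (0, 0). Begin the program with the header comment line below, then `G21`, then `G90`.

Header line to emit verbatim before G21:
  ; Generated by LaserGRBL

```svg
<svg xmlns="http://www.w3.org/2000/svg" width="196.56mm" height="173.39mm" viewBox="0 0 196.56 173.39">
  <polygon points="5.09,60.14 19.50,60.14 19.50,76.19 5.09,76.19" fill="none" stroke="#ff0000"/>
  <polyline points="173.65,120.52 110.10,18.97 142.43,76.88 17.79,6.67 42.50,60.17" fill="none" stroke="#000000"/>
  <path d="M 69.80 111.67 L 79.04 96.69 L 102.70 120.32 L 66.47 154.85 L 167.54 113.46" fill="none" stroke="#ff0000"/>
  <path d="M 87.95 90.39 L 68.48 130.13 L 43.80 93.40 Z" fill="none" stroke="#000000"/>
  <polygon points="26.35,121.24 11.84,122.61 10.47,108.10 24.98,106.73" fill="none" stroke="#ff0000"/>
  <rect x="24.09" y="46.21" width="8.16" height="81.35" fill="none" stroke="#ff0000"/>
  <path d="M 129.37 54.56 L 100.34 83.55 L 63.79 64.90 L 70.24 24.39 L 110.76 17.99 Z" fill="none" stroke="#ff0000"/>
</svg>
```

Since the viewBox matches the mm dimensions, user units are millimetres directly. The only transform is the Y-flip y_m = 173.39 − y_svg.

Shape 1 is a rectangle drawn with `<polygon>`. Its stroke #ff0000 means engrave at S204, F3096. After flipping Y the toolpath is (5.09,113.25) → (19.50,113.25) → (19.50,97.20) → (5.09,97.20) → (5.09,113.25), returning to the start.

Shape 2 is a open polyline drawn with `<polyline>`. Its stroke #000000 means cut at S864, F584. After flipping Y the toolpath is (173.65,52.87) → (110.10,154.42) → (142.43,96.51) → (17.79,166.72) → (42.50,113.22).

Shape 3 is a open polyline drawn with `<path>`. Its stroke #ff0000 means engrave at S204, F3096. After flipping Y the toolpath is (69.80,61.72) → (79.04,76.70) → (102.70,53.07) → (66.47,18.54) → (167.54,59.93).

Shape 4 is a regular polygon drawn with `<path>`. Its stroke #000000 means cut at S864, F584. After flipping Y the toolpath is (87.95,83.00) → (68.48,43.26) → (43.80,79.99) → (87.95,83.00), returning to the start.

Shape 5 is a regular polygon drawn with `<polygon>`. Its stroke #ff0000 means engrave at S204, F3096. After flipping Y the toolpath is (26.35,52.15) → (11.84,50.78) → (10.47,65.29) → (24.98,66.66) → (26.35,52.15), returning to the start.

Shape 6 is a rectangle drawn with `<rect>`. Its stroke #ff0000 means engrave at S204, F3096. After flipping Y the toolpath is (24.09,127.18) → (32.25,127.18) → (32.25,45.83) → (24.09,45.83) → (24.09,127.18), returning to the start.

Shape 7 is a regular polygon drawn with `<path>`. Its stroke #ff0000 means engrave at S204, F3096. After flipping Y the toolpath is (129.37,118.83) → (100.34,89.84) → (63.79,108.49) → (70.24,149.00) → (110.76,155.40) → (129.37,118.83), returning to the start.

; Generated by LaserGRBL
G21
G90
G0 X5.09 Y113.25
M3 S204
G1 X19.50 Y113.25 F3096
G1 X19.50 Y97.20
G1 X5.09 Y97.20
G1 X5.09 Y113.25
M5
G0 X173.65 Y52.87
M3 S864
G1 X110.10 Y154.42 F584
G1 X142.43 Y96.51
G1 X17.79 Y166.72
G1 X42.50 Y113.22
M5
G0 X69.80 Y61.72
M3 S204
G1 X79.04 Y76.70 F3096
G1 X102.70 Y53.07
G1 X66.47 Y18.54
G1 X167.54 Y59.93
M5
G0 X87.95 Y83.00
M3 S864
G1 X68.48 Y43.26 F584
G1 X43.80 Y79.99
G1 X87.95 Y83.00
M5
G0 X26.35 Y52.15
M3 S204
G1 X11.84 Y50.78 F3096
G1 X10.47 Y65.29
G1 X24.98 Y66.66
G1 X26.35 Y52.15
M5
G0 X24.09 Y127.18
M3 S204
G1 X32.25 Y127.18 F3096
G1 X32.25 Y45.83
G1 X24.09 Y45.83
G1 X24.09 Y127.18
M5
G0 X129.37 Y118.83
M3 S204
G1 X100.34 Y89.84 F3096
G1 X63.79 Y108.49
G1 X70.24 Y149.00
G1 X110.76 Y155.40
G1 X129.37 Y118.83
M5
G0 X0.00 Y0.00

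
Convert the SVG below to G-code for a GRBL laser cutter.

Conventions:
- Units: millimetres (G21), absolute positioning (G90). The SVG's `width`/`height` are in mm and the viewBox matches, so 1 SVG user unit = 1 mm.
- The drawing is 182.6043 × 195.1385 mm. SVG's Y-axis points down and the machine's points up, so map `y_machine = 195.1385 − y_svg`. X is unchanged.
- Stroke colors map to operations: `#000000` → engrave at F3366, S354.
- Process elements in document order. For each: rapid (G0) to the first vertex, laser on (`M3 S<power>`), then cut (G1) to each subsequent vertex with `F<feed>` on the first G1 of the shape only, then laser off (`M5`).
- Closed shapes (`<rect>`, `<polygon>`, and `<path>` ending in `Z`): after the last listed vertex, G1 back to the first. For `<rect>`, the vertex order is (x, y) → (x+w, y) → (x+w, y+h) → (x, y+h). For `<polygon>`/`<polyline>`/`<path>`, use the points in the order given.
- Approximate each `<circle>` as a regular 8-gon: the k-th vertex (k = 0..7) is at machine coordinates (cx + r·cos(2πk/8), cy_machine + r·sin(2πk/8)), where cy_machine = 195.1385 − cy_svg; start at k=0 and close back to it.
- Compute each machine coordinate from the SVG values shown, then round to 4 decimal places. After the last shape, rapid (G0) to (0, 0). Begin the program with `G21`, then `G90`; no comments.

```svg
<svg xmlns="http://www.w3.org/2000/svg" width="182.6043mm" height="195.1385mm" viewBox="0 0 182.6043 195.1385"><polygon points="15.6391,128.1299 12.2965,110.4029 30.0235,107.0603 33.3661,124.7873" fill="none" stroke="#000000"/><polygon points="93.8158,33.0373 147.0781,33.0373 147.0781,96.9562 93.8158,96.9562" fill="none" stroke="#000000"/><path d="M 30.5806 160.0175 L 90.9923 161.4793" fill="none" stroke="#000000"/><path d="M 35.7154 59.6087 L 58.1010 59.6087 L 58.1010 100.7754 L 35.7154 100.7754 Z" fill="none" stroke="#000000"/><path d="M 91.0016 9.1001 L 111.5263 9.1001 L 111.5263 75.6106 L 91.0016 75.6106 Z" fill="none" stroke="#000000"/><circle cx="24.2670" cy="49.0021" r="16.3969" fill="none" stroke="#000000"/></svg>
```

G21
G90
G0 X15.6391 Y67.0086
M3 S354
G1 X12.2965 Y84.7356 F3366
G1 X30.0235 Y88.0782
G1 X33.3661 Y70.3512
G1 X15.6391 Y67.0086
M5
G0 X93.8158 Y162.1012
M3 S354
G1 X147.0781 Y162.1012 F3366
G1 X147.0781 Y98.1823
G1 X93.8158 Y98.1823
G1 X93.8158 Y162.1012
M5
G0 X30.5806 Y35.1210
M3 S354
G1 X90.9923 Y33.6592 F3366
M5
G0 X35.7154 Y135.5298
M3 S354
G1 X58.1010 Y135.5298 F3366
G1 X58.1010 Y94.3631
G1 X35.7154 Y94.3631
G1 X35.7154 Y135.5298
M5
G0 X91.0016 Y186.0384
M3 S354
G1 X111.5263 Y186.0384 F3366
G1 X111.5263 Y119.5279
G1 X91.0016 Y119.5279
G1 X91.0016 Y186.0384
M5
G0 X40.6639 Y146.1364
M3 S354
G1 X35.8614 Y157.7308 F3366
G1 X24.2670 Y162.5333
G1 X12.6726 Y157.7308
G1 X7.8701 Y146.1364
G1 X12.6726 Y134.5420
G1 X24.2670 Y129.7395
G1 X35.8614 Y134.5420
G1 X40.6639 Y146.1364
M5
G0 X0.0000 Y0.0000

viewBox `0 0 182.6043 195.1385` with mm width/height → 1 unit = 1 mm. Flip: y_m = 195.1385 − y_svg.

**Shape 1** — `<polygon>` regular polygon, stroke `#000000` → engrave (S354, F3366). Machine vertices: (15.6391,67.0086) → (12.2965,84.7356) → (30.0235,88.0782) → (33.3661,70.3512) → (15.6391,67.0086). Closed: final G1 returns to the first vertex.

**Shape 2** — `<polygon>` rectangle, stroke `#000000` → engrave (S354, F3366). Machine vertices: (93.8158,162.1012) → (147.0781,162.1012) → (147.0781,98.1823) → (93.8158,98.1823) → (93.8158,162.1012). Closed: final G1 returns to the first vertex.

**Shape 3** — `<path>` line segment, stroke `#000000` → engrave (S354, F3366). Machine vertices: (30.5806,35.1210) → (90.9923,33.6592). Open path.

**Shape 4** — `<path>` rectangle, stroke `#000000` → engrave (S354, F3366). Machine vertices: (35.7154,135.5298) → (58.1010,135.5298) → (58.1010,94.3631) → (35.7154,94.3631) → (35.7154,135.5298). Closed: final G1 returns to the first vertex.

**Shape 5** — `<path>` rectangle, stroke `#000000` → engrave (S354, F3366). Machine vertices: (91.0016,186.0384) → (111.5263,186.0384) → (111.5263,119.5279) → (91.0016,119.5279) → (91.0016,186.0384). Closed: final G1 returns to the first vertex.

**Shape 6** — `<circle>` circle, stroke `#000000` → engrave (S354, F3366). Machine vertices: (40.6639,146.1364) → (35.8614,157.7308) → (24.2670,162.5333) → (12.6726,157.7308) → (7.8701,146.1364) → (12.6726,134.5420) → (24.2670,129.7395) → (35.8614,134.5420) → (40.6639,146.1364). Closed: final G1 returns to the first vertex.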